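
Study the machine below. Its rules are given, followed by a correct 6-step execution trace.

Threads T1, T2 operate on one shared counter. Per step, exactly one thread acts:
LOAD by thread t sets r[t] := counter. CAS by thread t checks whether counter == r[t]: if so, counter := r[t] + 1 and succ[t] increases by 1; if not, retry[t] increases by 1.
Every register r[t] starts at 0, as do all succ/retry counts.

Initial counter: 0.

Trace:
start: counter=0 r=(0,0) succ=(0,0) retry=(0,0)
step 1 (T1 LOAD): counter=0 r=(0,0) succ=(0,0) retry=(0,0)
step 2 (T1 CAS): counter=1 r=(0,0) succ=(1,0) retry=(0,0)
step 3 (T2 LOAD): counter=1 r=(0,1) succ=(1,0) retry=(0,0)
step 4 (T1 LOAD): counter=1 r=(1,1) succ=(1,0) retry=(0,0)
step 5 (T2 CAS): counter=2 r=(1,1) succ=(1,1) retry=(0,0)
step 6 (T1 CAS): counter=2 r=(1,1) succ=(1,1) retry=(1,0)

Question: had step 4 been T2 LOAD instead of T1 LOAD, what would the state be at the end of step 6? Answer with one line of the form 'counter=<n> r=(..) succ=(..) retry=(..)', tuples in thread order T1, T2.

counter=2 r=(0,1) succ=(1,1) retry=(1,0)

(re-executing from step 4 with the substitution; state before step 4: counter=1 r=(0,1) succ=(1,0) retry=(0,0))
step 4 (T2 LOAD): counter=1 r=(0,1) succ=(1,0) retry=(0,0)
step 5 (T2 CAS): counter=2 r=(0,1) succ=(1,1) retry=(0,0)
step 6 (T1 CAS): counter=2 r=(0,1) succ=(1,1) retry=(1,0)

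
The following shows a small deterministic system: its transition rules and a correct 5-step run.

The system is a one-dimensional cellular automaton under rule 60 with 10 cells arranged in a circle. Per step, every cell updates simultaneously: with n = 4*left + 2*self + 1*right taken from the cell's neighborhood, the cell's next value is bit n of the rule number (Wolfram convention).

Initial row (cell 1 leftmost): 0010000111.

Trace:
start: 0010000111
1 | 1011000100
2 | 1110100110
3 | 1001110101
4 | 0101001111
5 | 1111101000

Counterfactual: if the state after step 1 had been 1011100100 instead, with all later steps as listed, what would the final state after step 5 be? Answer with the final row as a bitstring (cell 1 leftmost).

state after step 1 := 1011100100
2 | 1110010110
3 | 1001011101
4 | 0101110011
5 | 1111001010

1111001010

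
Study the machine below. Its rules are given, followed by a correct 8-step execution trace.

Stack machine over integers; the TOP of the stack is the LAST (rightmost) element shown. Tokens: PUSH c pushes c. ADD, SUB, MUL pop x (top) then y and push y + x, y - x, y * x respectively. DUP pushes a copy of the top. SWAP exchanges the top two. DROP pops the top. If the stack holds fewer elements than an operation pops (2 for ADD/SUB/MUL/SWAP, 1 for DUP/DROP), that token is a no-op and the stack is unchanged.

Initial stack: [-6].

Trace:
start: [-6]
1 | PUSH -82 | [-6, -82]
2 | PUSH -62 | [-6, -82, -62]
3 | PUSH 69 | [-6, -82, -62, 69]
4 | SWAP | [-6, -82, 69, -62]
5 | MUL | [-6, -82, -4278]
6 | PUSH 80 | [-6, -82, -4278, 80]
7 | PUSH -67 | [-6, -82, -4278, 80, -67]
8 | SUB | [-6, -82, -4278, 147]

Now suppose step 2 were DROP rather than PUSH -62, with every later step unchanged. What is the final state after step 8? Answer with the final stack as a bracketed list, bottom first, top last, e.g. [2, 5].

[-414, 147]

(re-executing from step 2 with the substitution; state before step 2: [-6, -82])
2 | DROP | [-6]
3 | PUSH 69 | [-6, 69]
4 | SWAP | [69, -6]
5 | MUL | [-414]
6 | PUSH 80 | [-414, 80]
7 | PUSH -67 | [-414, 80, -67]
8 | SUB | [-414, 147]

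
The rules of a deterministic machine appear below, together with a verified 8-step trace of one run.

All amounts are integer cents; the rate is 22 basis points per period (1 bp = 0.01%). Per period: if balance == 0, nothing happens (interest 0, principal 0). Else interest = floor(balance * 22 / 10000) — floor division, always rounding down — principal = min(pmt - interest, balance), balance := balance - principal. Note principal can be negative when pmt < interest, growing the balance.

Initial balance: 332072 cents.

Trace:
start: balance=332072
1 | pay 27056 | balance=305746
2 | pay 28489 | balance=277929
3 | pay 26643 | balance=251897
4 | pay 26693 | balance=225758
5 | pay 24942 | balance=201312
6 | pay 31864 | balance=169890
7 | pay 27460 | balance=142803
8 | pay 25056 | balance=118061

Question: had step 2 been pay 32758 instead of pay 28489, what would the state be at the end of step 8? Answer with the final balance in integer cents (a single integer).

113736

(re-executing from step 2 with the substitution; state before step 2: balance=305746)
2 | pay 32758 | balance=273660
3 | pay 26643 | balance=247619
4 | pay 26693 | balance=221470
5 | pay 24942 | balance=197015
6 | pay 31864 | balance=165584
7 | pay 27460 | balance=138488
8 | pay 25056 | balance=113736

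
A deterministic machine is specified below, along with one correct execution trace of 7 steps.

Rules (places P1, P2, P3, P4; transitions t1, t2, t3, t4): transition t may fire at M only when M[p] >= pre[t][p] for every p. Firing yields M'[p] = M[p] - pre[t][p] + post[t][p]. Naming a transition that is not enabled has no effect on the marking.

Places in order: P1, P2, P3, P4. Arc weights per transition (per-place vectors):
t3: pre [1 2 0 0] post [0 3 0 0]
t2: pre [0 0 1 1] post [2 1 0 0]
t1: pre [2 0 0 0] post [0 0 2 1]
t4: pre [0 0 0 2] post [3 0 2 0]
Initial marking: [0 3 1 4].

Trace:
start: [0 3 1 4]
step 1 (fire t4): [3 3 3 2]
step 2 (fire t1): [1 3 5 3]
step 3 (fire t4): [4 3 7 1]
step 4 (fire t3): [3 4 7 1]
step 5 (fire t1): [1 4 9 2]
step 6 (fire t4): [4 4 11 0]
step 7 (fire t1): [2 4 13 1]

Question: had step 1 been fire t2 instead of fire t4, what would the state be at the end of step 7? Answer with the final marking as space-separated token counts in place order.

1 5 10 2

(re-executing from step 1 with the substitution; state before step 1: [0 3 1 4])
step 1 (fire t2): [2 4 0 3]
step 2 (fire t1): [0 4 2 4]
step 3 (fire t4): [3 4 4 2]
step 4 (fire t3): [2 5 4 2]
step 5 (fire t1): [0 5 6 3]
step 6 (fire t4): [3 5 8 1]
step 7 (fire t1): [1 5 10 2]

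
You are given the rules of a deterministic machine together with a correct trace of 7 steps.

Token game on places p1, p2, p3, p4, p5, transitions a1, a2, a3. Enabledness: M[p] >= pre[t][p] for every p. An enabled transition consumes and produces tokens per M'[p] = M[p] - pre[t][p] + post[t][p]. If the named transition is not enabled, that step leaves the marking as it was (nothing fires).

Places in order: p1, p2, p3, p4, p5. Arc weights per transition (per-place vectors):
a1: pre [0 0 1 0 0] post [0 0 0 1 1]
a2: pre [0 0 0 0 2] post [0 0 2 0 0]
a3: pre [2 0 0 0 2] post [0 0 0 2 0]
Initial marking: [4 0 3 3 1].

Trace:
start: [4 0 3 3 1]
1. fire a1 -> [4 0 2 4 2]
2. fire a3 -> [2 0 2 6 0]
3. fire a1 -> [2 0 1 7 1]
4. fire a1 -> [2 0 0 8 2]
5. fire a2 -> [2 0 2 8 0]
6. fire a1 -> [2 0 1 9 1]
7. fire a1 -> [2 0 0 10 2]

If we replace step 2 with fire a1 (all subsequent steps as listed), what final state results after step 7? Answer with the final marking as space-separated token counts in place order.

(re-executing from step 2 with the substitution; state before step 2: [4 0 2 4 2])
2. fire a1 -> [4 0 1 5 3]
3. fire a1 -> [4 0 0 6 4]
4. fire a1 -> [4 0 0 6 4]
5. fire a2 -> [4 0 2 6 2]
6. fire a1 -> [4 0 1 7 3]
7. fire a1 -> [4 0 0 8 4]

4 0 0 8 4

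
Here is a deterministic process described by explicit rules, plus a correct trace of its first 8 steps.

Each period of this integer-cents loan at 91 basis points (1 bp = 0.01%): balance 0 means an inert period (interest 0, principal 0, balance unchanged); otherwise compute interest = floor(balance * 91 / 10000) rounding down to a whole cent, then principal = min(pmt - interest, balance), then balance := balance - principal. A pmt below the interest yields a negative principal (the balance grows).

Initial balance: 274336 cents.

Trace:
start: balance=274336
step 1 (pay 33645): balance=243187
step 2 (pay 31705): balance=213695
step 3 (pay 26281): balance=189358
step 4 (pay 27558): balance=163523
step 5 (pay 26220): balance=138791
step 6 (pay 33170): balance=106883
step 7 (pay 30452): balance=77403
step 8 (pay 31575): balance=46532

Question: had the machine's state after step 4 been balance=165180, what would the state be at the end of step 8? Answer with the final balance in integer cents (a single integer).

state after step 4 := balance=165180
step 5 (pay 26220): balance=140463
step 6 (pay 33170): balance=108571
step 7 (pay 30452): balance=79106
step 8 (pay 31575): balance=48250

48250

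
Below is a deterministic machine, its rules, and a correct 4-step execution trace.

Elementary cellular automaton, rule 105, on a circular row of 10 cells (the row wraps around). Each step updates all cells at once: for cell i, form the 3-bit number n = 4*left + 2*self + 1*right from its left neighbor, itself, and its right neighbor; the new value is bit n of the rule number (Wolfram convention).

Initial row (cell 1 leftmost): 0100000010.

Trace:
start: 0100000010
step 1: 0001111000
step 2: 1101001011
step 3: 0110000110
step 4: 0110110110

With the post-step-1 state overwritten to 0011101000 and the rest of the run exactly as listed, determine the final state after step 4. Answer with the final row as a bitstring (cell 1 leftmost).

state after step 1 := 0011101000
step 2: 1010110011
step 3: 1101110010
step 4: 1111010001

1111010001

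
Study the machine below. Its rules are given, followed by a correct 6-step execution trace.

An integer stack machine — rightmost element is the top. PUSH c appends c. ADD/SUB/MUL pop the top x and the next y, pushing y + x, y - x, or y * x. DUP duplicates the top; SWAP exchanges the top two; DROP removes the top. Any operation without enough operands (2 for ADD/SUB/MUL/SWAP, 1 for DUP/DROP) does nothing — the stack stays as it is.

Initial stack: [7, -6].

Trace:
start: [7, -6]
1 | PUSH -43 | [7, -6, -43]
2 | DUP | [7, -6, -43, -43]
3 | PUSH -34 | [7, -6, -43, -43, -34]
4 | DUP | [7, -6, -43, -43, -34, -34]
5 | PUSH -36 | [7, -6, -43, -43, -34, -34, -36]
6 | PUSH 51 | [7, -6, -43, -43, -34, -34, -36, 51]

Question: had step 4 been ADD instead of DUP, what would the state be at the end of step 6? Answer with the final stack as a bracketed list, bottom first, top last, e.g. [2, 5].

(re-executing from step 4 with the substitution; state before step 4: [7, -6, -43, -43, -34])
4 | ADD | [7, -6, -43, -77]
5 | PUSH -36 | [7, -6, -43, -77, -36]
6 | PUSH 51 | [7, -6, -43, -77, -36, 51]

[7, -6, -43, -77, -36, 51]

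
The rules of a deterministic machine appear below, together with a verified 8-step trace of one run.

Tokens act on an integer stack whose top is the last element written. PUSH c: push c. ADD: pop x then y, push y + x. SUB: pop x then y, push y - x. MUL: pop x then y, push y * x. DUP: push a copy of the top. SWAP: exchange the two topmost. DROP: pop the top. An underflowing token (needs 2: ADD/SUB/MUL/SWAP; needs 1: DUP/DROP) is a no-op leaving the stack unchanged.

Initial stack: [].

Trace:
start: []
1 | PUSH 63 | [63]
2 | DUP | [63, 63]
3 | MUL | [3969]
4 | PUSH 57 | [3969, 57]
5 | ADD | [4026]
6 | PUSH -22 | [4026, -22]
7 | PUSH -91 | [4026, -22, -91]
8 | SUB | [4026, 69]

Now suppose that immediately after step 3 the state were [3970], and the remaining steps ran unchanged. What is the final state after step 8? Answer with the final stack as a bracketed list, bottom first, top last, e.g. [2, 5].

state after step 3 := [3970]
4 | PUSH 57 | [3970, 57]
5 | ADD | [4027]
6 | PUSH -22 | [4027, -22]
7 | PUSH -91 | [4027, -22, -91]
8 | SUB | [4027, 69]

[4027, 69]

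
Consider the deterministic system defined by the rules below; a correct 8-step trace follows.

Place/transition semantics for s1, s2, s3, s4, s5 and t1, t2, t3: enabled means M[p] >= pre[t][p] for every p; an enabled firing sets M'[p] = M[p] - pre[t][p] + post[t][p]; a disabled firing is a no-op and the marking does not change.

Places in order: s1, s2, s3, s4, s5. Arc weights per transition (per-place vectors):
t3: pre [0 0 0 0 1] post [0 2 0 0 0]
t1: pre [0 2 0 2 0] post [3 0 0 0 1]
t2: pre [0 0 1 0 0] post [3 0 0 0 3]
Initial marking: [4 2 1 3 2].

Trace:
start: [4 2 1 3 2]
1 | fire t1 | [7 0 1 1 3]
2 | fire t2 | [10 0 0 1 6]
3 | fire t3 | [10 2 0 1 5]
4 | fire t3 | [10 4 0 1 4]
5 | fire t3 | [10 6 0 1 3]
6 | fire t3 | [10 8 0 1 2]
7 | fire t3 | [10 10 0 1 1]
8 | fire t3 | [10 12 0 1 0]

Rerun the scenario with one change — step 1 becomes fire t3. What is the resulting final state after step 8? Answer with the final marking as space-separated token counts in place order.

7 12 0 3 0

(re-executing from step 1 with the substitution; state before step 1: [4 2 1 3 2])
1 | fire t3 | [4 4 1 3 1]
2 | fire t2 | [7 4 0 3 4]
3 | fire t3 | [7 6 0 3 3]
4 | fire t3 | [7 8 0 3 2]
5 | fire t3 | [7 10 0 3 1]
6 | fire t3 | [7 12 0 3 0]
7 | fire t3 | [7 12 0 3 0]
8 | fire t3 | [7 12 0 3 0]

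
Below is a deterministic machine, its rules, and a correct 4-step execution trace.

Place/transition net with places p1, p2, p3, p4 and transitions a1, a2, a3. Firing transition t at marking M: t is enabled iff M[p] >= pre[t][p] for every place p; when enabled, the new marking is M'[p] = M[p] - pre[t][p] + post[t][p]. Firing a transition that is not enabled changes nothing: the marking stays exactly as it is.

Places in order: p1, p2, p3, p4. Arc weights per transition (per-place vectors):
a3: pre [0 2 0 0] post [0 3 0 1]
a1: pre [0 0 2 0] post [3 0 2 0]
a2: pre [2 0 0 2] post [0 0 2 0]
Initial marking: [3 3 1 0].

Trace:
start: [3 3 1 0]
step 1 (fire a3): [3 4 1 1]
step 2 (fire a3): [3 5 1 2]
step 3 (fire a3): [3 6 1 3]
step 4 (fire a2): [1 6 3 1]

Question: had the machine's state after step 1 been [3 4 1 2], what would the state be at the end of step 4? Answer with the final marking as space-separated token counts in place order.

1 6 3 2

state after step 1 := [3 4 1 2]
step 2 (fire a3): [3 5 1 3]
step 3 (fire a3): [3 6 1 4]
step 4 (fire a2): [1 6 3 2]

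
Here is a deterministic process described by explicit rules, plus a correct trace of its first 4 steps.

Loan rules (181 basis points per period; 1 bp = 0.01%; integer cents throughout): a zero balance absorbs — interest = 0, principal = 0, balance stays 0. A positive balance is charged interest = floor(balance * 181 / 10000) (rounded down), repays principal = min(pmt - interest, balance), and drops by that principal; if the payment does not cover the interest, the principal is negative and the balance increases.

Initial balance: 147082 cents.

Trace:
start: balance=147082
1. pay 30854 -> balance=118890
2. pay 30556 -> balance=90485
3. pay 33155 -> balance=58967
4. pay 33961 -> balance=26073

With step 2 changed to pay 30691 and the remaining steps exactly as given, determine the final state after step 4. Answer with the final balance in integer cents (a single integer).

(re-executing from step 2 with the substitution; state before step 2: balance=118890)
2. pay 30691 -> balance=90350
3. pay 33155 -> balance=58830
4. pay 33961 -> balance=25933

25933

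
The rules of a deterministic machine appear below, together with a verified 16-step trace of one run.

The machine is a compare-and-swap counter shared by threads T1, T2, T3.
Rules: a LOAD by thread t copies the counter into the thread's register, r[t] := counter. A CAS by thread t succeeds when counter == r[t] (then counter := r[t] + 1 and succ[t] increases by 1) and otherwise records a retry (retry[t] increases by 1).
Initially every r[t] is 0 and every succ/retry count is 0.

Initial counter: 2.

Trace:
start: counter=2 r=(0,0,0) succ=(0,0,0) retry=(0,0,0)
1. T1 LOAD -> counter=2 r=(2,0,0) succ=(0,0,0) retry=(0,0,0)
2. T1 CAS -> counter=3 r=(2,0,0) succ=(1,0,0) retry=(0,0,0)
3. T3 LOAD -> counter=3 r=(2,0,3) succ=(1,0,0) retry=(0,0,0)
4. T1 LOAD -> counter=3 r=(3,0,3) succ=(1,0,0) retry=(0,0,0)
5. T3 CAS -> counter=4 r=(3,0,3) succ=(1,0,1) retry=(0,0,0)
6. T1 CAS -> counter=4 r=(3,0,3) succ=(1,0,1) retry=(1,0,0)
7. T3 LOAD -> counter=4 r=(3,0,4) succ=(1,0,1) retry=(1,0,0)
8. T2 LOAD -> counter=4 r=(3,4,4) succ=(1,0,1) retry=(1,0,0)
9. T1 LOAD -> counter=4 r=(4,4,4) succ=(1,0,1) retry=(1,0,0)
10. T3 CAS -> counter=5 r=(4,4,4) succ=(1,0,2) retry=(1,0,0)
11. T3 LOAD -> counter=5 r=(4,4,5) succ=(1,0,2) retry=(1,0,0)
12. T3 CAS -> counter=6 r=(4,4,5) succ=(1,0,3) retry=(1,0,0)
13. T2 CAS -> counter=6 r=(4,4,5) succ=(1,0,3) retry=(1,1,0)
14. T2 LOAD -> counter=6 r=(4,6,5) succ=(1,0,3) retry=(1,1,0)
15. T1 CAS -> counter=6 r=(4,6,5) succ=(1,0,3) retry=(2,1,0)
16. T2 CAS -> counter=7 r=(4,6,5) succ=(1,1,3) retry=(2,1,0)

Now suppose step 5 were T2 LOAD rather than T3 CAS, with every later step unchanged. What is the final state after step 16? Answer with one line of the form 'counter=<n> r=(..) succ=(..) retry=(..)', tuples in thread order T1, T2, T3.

counter=7 r=(4,6,5) succ=(2,1,2) retry=(1,1,0)

(re-executing from step 5 with the substitution; state before step 5: counter=3 r=(3,0,3) succ=(1,0,0) retry=(0,0,0))
5. T2 LOAD -> counter=3 r=(3,3,3) succ=(1,0,0) retry=(0,0,0)
6. T1 CAS -> counter=4 r=(3,3,3) succ=(2,0,0) retry=(0,0,0)
7. T3 LOAD -> counter=4 r=(3,3,4) succ=(2,0,0) retry=(0,0,0)
8. T2 LOAD -> counter=4 r=(3,4,4) succ=(2,0,0) retry=(0,0,0)
9. T1 LOAD -> counter=4 r=(4,4,4) succ=(2,0,0) retry=(0,0,0)
10. T3 CAS -> counter=5 r=(4,4,4) succ=(2,0,1) retry=(0,0,0)
11. T3 LOAD -> counter=5 r=(4,4,5) succ=(2,0,1) retry=(0,0,0)
12. T3 CAS -> counter=6 r=(4,4,5) succ=(2,0,2) retry=(0,0,0)
13. T2 CAS -> counter=6 r=(4,4,5) succ=(2,0,2) retry=(0,1,0)
14. T2 LOAD -> counter=6 r=(4,6,5) succ=(2,0,2) retry=(0,1,0)
15. T1 CAS -> counter=6 r=(4,6,5) succ=(2,0,2) retry=(1,1,0)
16. T2 CAS -> counter=7 r=(4,6,5) succ=(2,1,2) retry=(1,1,0)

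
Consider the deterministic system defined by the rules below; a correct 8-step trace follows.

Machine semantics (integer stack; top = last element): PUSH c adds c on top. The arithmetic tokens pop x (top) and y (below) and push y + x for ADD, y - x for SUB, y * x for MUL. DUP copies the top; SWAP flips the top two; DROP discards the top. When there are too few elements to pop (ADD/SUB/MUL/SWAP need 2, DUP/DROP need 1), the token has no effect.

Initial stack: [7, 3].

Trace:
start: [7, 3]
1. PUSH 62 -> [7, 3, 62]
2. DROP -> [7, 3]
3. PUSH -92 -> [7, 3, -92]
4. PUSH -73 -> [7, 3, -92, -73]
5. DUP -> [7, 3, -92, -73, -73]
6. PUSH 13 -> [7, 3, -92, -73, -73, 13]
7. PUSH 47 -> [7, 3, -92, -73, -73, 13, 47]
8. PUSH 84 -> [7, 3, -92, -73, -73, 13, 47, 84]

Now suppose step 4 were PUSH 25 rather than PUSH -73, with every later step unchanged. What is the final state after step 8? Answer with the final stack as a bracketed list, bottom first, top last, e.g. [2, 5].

(re-executing from step 4 with the substitution; state before step 4: [7, 3, -92])
4. PUSH 25 -> [7, 3, -92, 25]
5. DUP -> [7, 3, -92, 25, 25]
6. PUSH 13 -> [7, 3, -92, 25, 25, 13]
7. PUSH 47 -> [7, 3, -92, 25, 25, 13, 47]
8. PUSH 84 -> [7, 3, -92, 25, 25, 13, 47, 84]

[7, 3, -92, 25, 25, 13, 47, 84]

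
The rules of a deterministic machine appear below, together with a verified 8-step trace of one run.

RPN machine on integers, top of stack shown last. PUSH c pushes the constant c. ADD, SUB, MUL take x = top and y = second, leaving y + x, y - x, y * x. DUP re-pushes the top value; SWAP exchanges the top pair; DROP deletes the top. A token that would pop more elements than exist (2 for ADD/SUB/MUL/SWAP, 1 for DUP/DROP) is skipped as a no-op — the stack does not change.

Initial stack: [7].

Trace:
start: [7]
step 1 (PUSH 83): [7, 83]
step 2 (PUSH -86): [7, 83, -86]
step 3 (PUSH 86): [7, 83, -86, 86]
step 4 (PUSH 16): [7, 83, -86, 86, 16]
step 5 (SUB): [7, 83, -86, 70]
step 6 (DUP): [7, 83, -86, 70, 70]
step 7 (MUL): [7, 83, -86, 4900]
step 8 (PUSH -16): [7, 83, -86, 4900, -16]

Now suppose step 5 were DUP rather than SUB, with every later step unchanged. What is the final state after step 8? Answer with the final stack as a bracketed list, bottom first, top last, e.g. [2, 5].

[7, 83, -86, 86, 16, 256, -16]

(re-executing from step 5 with the substitution; state before step 5: [7, 83, -86, 86, 16])
step 5 (DUP): [7, 83, -86, 86, 16, 16]
step 6 (DUP): [7, 83, -86, 86, 16, 16, 16]
step 7 (MUL): [7, 83, -86, 86, 16, 256]
step 8 (PUSH -16): [7, 83, -86, 86, 16, 256, -16]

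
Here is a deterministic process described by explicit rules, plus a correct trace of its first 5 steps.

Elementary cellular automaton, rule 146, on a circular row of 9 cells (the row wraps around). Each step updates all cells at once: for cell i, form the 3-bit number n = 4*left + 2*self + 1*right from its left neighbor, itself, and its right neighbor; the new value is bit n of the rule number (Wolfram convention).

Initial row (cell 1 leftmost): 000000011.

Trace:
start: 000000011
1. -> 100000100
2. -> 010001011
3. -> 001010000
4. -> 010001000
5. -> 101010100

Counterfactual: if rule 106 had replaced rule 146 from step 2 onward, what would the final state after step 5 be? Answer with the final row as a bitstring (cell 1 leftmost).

001001000

(re-executing steps 2..5 under rule 106; state before step 2: 100000100)
2. -> 000001001
3. -> 000010010
4. -> 000100100
5. -> 001001000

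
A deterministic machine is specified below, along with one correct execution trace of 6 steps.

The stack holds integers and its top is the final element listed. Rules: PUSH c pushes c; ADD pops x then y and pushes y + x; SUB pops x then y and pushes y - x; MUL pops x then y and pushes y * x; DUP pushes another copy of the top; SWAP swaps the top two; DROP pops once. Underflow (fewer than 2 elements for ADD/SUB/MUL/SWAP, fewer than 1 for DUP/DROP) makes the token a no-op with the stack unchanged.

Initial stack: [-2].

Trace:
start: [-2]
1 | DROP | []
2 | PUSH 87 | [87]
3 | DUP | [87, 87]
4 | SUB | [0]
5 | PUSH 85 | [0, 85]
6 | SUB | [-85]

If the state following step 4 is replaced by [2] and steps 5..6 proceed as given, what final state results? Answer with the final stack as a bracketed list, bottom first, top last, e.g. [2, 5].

state after step 4 := [2]
5 | PUSH 85 | [2, 85]
6 | SUB | [-83]

[-83]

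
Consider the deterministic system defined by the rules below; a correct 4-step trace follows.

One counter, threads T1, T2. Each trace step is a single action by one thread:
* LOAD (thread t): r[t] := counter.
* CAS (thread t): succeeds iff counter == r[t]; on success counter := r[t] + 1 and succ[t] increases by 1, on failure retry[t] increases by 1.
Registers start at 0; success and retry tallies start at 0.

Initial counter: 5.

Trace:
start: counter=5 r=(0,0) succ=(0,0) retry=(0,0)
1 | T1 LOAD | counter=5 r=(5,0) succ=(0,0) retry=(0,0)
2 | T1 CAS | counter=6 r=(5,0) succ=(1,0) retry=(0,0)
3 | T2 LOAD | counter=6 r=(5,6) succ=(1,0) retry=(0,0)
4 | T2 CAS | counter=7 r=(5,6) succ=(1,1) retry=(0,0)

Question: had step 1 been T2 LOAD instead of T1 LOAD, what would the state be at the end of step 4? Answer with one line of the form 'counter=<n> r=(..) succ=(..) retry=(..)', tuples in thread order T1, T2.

counter=6 r=(0,5) succ=(0,1) retry=(1,0)

(re-executing from step 1 with the substitution; state before step 1: counter=5 r=(0,0) succ=(0,0) retry=(0,0))
1 | T2 LOAD | counter=5 r=(0,5) succ=(0,0) retry=(0,0)
2 | T1 CAS | counter=5 r=(0,5) succ=(0,0) retry=(1,0)
3 | T2 LOAD | counter=5 r=(0,5) succ=(0,0) retry=(1,0)
4 | T2 CAS | counter=6 r=(0,5) succ=(0,1) retry=(1,0)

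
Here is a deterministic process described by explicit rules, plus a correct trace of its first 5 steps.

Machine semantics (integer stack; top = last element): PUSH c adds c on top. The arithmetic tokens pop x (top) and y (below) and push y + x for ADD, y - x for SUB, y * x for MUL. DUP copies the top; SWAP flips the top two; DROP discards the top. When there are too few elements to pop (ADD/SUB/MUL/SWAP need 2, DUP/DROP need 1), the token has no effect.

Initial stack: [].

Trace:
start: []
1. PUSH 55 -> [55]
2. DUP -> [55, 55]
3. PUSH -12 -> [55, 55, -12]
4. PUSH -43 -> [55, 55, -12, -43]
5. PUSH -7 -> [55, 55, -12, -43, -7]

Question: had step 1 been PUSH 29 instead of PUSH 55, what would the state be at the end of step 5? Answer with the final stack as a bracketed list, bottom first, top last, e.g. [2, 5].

(re-executing from step 1 with the substitution; state before step 1: [])
1. PUSH 29 -> [29]
2. DUP -> [29, 29]
3. PUSH -12 -> [29, 29, -12]
4. PUSH -43 -> [29, 29, -12, -43]
5. PUSH -7 -> [29, 29, -12, -43, -7]

[29, 29, -12, -43, -7]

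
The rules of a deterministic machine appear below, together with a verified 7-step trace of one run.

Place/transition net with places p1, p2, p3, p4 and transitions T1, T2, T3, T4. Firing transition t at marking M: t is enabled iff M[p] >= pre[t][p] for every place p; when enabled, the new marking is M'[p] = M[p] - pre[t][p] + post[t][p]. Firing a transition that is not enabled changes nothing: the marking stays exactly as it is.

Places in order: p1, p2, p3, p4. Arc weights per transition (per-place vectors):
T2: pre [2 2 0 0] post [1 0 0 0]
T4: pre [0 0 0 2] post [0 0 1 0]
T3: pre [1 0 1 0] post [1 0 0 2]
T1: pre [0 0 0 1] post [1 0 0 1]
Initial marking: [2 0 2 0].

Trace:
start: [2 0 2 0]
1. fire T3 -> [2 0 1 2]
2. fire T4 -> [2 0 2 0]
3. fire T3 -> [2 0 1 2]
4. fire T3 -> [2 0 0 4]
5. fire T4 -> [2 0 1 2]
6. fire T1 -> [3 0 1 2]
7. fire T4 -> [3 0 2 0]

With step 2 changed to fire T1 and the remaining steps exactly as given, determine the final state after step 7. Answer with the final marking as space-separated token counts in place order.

4 0 2 0

(re-executing from step 2 with the substitution; state before step 2: [2 0 1 2])
2. fire T1 -> [3 0 1 2]
3. fire T3 -> [3 0 0 4]
4. fire T3 -> [3 0 0 4]
5. fire T4 -> [3 0 1 2]
6. fire T1 -> [4 0 1 2]
7. fire T4 -> [4 0 2 0]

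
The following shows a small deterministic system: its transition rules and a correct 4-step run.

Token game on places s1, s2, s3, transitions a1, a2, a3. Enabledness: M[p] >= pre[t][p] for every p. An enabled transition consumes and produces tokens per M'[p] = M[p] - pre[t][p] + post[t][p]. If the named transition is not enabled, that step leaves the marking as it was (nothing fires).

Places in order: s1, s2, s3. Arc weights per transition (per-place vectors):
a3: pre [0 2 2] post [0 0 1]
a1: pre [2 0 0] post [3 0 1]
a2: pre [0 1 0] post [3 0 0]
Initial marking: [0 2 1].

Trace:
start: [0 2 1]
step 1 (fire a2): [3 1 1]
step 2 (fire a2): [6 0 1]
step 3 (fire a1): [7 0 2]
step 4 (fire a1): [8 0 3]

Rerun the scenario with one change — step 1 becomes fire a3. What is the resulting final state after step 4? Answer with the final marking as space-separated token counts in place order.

(re-executing from step 1 with the substitution; state before step 1: [0 2 1])
step 1 (fire a3): [0 2 1]
step 2 (fire a2): [3 1 1]
step 3 (fire a1): [4 1 2]
step 4 (fire a1): [5 1 3]

5 1 3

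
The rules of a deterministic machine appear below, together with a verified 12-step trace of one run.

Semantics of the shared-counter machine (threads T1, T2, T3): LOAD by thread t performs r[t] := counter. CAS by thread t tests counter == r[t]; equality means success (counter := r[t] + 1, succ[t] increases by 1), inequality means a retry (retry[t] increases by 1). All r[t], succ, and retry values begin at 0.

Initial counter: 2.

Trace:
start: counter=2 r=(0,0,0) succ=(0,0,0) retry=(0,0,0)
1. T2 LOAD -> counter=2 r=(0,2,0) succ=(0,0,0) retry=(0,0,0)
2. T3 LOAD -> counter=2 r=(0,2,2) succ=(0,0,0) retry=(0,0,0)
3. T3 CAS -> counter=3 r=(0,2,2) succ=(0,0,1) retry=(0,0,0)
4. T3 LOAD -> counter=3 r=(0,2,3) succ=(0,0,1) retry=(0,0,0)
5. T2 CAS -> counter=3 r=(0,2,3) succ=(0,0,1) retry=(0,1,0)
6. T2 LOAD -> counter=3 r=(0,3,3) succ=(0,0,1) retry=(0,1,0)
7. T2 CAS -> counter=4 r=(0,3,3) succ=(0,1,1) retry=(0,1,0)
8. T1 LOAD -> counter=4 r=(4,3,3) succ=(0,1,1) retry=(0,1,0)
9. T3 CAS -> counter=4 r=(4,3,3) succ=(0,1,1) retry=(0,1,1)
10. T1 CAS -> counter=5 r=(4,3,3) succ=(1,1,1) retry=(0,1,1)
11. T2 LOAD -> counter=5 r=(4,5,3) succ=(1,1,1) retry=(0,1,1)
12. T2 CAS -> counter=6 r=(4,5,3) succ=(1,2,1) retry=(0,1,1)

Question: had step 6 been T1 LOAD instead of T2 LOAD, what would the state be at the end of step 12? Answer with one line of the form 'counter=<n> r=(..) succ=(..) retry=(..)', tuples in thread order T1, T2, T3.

counter=5 r=(3,4,3) succ=(0,1,2) retry=(1,2,0)

(re-executing from step 6 with the substitution; state before step 6: counter=3 r=(0,2,3) succ=(0,0,1) retry=(0,1,0))
6. T1 LOAD -> counter=3 r=(3,2,3) succ=(0,0,1) retry=(0,1,0)
7. T2 CAS -> counter=3 r=(3,2,3) succ=(0,0,1) retry=(0,2,0)
8. T1 LOAD -> counter=3 r=(3,2,3) succ=(0,0,1) retry=(0,2,0)
9. T3 CAS -> counter=4 r=(3,2,3) succ=(0,0,2) retry=(0,2,0)
10. T1 CAS -> counter=4 r=(3,2,3) succ=(0,0,2) retry=(1,2,0)
11. T2 LOAD -> counter=4 r=(3,4,3) succ=(0,0,2) retry=(1,2,0)
12. T2 CAS -> counter=5 r=(3,4,3) succ=(0,1,2) retry=(1,2,0)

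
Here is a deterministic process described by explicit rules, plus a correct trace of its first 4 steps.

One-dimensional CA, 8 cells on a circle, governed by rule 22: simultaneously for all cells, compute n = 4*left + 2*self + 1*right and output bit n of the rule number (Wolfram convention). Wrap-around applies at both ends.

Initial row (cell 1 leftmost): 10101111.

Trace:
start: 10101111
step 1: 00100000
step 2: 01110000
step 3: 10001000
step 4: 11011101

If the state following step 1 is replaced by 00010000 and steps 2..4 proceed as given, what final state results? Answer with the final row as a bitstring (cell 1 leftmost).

11101110

state after step 1 := 00010000
step 2: 00111000
step 3: 01000100
step 4: 11101110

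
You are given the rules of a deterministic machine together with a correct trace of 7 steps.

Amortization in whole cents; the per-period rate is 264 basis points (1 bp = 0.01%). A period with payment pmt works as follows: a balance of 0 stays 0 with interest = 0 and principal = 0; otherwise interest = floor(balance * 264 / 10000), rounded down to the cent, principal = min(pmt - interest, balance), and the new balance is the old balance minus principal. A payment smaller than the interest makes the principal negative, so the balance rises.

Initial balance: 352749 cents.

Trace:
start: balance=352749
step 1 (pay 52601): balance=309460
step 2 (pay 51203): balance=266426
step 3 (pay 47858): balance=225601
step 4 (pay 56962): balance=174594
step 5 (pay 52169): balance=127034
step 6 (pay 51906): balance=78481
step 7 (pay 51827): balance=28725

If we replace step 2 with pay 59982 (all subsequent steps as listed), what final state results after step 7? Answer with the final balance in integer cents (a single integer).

18725

(re-executing from step 2 with the substitution; state before step 2: balance=309460)
step 2 (pay 59982): balance=257647
step 3 (pay 47858): balance=216590
step 4 (pay 56962): balance=165345
step 5 (pay 52169): balance=117541
step 6 (pay 51906): balance=68738
step 7 (pay 51827): balance=18725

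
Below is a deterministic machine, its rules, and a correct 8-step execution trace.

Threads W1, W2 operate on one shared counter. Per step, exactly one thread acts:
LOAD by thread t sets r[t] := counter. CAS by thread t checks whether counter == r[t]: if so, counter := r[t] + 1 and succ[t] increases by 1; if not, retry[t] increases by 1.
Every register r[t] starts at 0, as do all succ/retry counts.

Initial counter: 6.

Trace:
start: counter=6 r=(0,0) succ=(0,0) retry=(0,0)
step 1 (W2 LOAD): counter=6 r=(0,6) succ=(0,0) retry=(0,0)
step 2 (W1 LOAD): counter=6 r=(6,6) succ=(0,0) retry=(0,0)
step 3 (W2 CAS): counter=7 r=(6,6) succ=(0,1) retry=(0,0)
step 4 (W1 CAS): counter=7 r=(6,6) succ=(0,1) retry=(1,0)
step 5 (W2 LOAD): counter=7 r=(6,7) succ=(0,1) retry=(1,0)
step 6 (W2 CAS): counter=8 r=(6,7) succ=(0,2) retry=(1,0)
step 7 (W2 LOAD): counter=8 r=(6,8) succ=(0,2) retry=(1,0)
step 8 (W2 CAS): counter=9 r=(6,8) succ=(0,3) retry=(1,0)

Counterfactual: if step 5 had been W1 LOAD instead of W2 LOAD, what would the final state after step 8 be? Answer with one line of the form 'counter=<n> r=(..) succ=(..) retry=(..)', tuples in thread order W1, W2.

(re-executing from step 5 with the substitution; state before step 5: counter=7 r=(6,6) succ=(0,1) retry=(1,0))
step 5 (W1 LOAD): counter=7 r=(7,6) succ=(0,1) retry=(1,0)
step 6 (W2 CAS): counter=7 r=(7,6) succ=(0,1) retry=(1,1)
step 7 (W2 LOAD): counter=7 r=(7,7) succ=(0,1) retry=(1,1)
step 8 (W2 CAS): counter=8 r=(7,7) succ=(0,2) retry=(1,1)

counter=8 r=(7,7) succ=(0,2) retry=(1,1)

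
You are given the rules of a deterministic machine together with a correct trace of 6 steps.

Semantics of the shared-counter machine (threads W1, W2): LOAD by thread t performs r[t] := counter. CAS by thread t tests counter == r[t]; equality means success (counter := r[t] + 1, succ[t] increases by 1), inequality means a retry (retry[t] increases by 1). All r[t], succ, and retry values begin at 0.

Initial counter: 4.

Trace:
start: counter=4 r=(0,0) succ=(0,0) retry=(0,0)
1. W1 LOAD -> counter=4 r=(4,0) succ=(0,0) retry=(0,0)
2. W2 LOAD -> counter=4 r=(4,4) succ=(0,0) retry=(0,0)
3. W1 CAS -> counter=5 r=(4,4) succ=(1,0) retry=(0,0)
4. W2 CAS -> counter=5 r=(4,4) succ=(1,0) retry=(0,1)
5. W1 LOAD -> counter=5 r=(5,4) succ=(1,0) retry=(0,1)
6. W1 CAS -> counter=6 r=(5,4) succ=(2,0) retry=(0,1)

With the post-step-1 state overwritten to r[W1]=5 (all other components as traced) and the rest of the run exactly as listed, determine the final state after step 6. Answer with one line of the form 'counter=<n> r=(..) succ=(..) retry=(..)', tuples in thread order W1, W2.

state after step 1 := counter=4 r=(5,0) succ=(0,0) retry=(0,0)
2. W2 LOAD -> counter=4 r=(5,4) succ=(0,0) retry=(0,0)
3. W1 CAS -> counter=4 r=(5,4) succ=(0,0) retry=(1,0)
4. W2 CAS -> counter=5 r=(5,4) succ=(0,1) retry=(1,0)
5. W1 LOAD -> counter=5 r=(5,4) succ=(0,1) retry=(1,0)
6. W1 CAS -> counter=6 r=(5,4) succ=(1,1) retry=(1,0)

counter=6 r=(5,4) succ=(1,1) retry=(1,0)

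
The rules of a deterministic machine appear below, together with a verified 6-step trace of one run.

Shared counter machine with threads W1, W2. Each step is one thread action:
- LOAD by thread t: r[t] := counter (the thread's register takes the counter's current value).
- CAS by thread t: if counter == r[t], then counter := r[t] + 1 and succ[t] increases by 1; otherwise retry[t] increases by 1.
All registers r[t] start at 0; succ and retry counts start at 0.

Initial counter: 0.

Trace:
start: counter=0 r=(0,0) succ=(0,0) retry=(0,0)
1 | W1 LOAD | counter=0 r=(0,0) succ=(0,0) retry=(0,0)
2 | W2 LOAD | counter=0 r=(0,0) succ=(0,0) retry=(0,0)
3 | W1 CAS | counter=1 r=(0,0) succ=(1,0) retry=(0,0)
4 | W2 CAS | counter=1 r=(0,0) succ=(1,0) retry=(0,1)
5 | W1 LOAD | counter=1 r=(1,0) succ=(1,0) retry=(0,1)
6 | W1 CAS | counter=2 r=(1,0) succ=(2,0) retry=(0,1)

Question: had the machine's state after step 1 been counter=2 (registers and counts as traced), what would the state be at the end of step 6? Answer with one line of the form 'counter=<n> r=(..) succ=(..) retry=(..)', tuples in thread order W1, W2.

state after step 1 := counter=2 r=(0,0) succ=(0,0) retry=(0,0)
2 | W2 LOAD | counter=2 r=(0,2) succ=(0,0) retry=(0,0)
3 | W1 CAS | counter=2 r=(0,2) succ=(0,0) retry=(1,0)
4 | W2 CAS | counter=3 r=(0,2) succ=(0,1) retry=(1,0)
5 | W1 LOAD | counter=3 r=(3,2) succ=(0,1) retry=(1,0)
6 | W1 CAS | counter=4 r=(3,2) succ=(1,1) retry=(1,0)

counter=4 r=(3,2) succ=(1,1) retry=(1,0)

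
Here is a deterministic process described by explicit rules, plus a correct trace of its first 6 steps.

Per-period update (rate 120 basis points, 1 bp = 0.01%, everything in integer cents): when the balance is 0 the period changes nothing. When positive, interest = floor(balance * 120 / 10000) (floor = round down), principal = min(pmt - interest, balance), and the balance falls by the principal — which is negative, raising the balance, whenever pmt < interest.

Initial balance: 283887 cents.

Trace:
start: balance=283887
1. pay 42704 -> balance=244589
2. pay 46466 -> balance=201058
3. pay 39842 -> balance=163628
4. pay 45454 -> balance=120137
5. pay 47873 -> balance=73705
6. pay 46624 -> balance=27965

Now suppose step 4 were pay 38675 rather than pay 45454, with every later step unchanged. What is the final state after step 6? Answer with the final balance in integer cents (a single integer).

34907

(re-executing from step 4 with the substitution; state before step 4: balance=163628)
4. pay 38675 -> balance=126916
5. pay 47873 -> balance=80565
6. pay 46624 -> balance=34907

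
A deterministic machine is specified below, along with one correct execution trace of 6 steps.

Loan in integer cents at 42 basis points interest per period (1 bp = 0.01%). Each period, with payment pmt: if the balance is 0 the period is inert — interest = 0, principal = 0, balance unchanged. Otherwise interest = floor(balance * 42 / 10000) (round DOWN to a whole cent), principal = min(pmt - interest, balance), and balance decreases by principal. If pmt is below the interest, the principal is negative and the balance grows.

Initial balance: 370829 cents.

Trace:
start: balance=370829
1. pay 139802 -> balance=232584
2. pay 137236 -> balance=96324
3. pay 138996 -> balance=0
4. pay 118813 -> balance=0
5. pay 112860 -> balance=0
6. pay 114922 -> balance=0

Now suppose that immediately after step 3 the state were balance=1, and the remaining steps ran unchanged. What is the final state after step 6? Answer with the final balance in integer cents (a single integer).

0

state after step 3 := balance=1
4. pay 118813 -> balance=0
5. pay 112860 -> balance=0
6. pay 114922 -> balance=0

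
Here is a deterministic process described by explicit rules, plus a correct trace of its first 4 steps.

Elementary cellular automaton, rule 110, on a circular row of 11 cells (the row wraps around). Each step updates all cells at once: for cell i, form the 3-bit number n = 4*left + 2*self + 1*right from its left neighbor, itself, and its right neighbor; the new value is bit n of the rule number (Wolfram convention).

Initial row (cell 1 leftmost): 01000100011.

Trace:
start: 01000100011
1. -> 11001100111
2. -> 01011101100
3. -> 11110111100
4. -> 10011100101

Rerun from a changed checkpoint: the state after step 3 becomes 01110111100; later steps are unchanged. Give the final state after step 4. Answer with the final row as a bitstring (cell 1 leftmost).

11011100100

state after step 3 := 01110111100
4. -> 11011100100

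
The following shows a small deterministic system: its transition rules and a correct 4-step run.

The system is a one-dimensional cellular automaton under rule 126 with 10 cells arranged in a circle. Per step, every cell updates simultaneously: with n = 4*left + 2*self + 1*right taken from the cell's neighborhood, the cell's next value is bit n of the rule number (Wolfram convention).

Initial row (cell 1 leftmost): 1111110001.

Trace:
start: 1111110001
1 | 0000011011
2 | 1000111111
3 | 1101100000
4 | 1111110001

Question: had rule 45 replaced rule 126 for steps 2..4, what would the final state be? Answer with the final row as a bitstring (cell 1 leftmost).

(re-executing steps 2..4 under rule 45; state before step 2: 0000011011)
2 | 0111010110
3 | 0100111100
4 | 0100100001

0100100001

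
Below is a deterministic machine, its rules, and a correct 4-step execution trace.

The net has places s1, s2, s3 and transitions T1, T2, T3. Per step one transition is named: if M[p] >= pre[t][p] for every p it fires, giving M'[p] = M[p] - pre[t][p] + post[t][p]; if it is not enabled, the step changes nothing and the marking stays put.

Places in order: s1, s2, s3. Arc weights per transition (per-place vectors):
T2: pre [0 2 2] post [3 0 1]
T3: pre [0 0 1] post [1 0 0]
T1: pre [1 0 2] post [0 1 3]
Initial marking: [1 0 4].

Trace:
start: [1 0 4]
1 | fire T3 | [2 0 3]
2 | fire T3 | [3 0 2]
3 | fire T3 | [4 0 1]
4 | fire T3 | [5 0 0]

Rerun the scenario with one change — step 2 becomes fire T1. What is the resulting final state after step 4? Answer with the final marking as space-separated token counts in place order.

(re-executing from step 2 with the substitution; state before step 2: [2 0 3])
2 | fire T1 | [1 1 4]
3 | fire T3 | [2 1 3]
4 | fire T3 | [3 1 2]

3 1 2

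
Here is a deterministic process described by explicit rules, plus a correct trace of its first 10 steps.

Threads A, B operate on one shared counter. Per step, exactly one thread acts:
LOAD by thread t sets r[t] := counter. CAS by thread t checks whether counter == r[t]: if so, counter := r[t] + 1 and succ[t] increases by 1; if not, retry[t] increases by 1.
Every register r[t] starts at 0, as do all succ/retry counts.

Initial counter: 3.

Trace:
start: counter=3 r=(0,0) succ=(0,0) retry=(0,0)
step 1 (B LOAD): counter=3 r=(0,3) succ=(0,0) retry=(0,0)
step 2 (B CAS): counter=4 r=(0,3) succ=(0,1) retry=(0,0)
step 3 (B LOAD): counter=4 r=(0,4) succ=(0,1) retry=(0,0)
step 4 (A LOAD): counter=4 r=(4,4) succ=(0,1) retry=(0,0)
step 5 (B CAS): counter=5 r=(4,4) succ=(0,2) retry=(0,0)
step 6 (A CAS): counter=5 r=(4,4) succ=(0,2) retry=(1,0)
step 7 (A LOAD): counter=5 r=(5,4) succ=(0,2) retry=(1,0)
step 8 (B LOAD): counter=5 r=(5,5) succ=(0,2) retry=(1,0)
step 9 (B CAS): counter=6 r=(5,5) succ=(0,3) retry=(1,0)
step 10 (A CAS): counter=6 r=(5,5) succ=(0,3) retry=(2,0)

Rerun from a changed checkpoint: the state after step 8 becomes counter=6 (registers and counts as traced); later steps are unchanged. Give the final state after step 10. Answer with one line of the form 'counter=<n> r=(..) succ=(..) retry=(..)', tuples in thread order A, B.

state after step 8 := counter=6 r=(5,5) succ=(0,2) retry=(1,0)
step 9 (B CAS): counter=6 r=(5,5) succ=(0,2) retry=(1,1)
step 10 (A CAS): counter=6 r=(5,5) succ=(0,2) retry=(2,1)

counter=6 r=(5,5) succ=(0,2) retry=(2,1)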